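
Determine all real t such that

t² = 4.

Bring every term to one side: t² - 4 = 0.
Factor: (t + 2)(t - 2) = 0.
So t = -2 or t = 2.

t = -2 or t = 2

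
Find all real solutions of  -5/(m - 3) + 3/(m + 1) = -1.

Multiply both sides by (m - 3)(m + 1):
-5(m + 1) + 3(m - 3) = -(m - 3)(m + 1).
Expand and collect terms: -m² + 4m + 17 = 0.
By the quadratic formula, m = (-4 ± √84) / -2, so m ≈ -2.5826 or m ≈ 6.5826.
Neither value makes a denominator zero (m ≠ 3, m ≠ -1), so both are valid.

m = -2.5826 or m = 6.5826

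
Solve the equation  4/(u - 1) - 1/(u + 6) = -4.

Multiply both sides by (u - 1)(u + 6):
4(u + 6) - (u - 1) = -4(u - 1)(u + 6).
Expand and collect terms: -4u² - 23u - 1 = 0.
By the quadratic formula, u = (23 ± √513) / -8, so u ≈ -5.7062 or u ≈ -0.0438.
Neither value makes a denominator zero (u ≠ 1, u ≠ -6), so both are valid.

u = -5.7062 or u = -0.0438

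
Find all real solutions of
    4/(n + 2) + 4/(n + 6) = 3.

n = -5.0704 or n = -0.263

Multiply both sides by (n + 2)(n + 6):
4(n + 6) + 4(n + 2) = 3(n + 2)(n + 6).
Expand and collect terms: 3n^2 + 16n + 4 = 0.
By the quadratic formula, n = (-16 +/- sqrt(208)) / 6, so n ~= -0.263 or n ~= -5.0704.
Neither value makes a denominator zero (n != -2, n != -6), so both are valid.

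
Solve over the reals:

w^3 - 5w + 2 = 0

Possible rational roots are divisors of 2. Testing w = 2 gives 0, so (w - 2) is a factor.
Divide: w^3 - 5w + 2 = (w - 2)(w^2 + 2w - 1).
Apply the quadratic formula to w^2 + 2w - 1 = 0: w = (-2 +/- sqrt(8))/2, i.e. w ~= 0.4142 or w ~= -2.4142.

w = -2.4142 or w = 0.4142 or w = 2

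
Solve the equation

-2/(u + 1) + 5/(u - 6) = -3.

u = -0.0817 or u = 4.0817

Multiply both sides by (u + 1)(u - 6):
-2(u - 6) + 5(u + 1) = -3(u + 1)(u - 6).
Expand and collect terms: -3u² + 12u + 1 = 0.
By the quadratic formula, u = (-12 ± √156) / -6, so u ≈ -0.0817 or u ≈ 4.0817.
Neither value makes a denominator zero (u ≠ -1, u ≠ 6), so both are valid.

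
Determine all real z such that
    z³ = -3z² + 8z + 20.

Rearrange: z³ + 3z² - 8z - 20 = 0.
Possible rational roots are divisors of -20. Testing z = -2 gives 0, so (z + 2) is a factor.
Divide: z³ + 3z² - 8z - 20 = (z + 2)(z² + z - 10).
Apply the quadratic formula to z² + z - 10 = 0: z = (-1 ± √41)/2, i.e. z ≈ 2.7016 or z ≈ -3.7016.

z = -3.7016 or z = -2 or z = 2.7016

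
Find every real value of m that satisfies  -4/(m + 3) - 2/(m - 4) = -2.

Multiply both sides by (m + 3)(m - 4):
-4(m - 4) - 2(m + 3) = -2(m + 3)(m - 4).
Expand and collect terms: -2m² + 8m + 14 = 0.
By the quadratic formula, m = (-8 ± √176) / -4, so m ≈ -1.3166 or m ≈ 5.3166.
Neither value makes a denominator zero (m ≠ -3, m ≠ 4), so both are valid.

m = -1.3166 or m = 5.3166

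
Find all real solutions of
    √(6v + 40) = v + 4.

Square both sides: 6v + 40 = (v + 4)².
Expand and rearrange: v² + 2v - 24 = 0.
Solving gives v = 4 or v = -6.
Check each candidate in the original equation:
  v = 4: √(64) = 8, while v + 4 = 8 — valid.
  v = -6: √(4) = 2, while v + 4 = -2 — extraneous.

v = 4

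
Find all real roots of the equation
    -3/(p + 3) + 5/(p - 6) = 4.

p = -3.6641 or p = 7.1641

Multiply both sides by (p + 3)(p - 6):
-3(p - 6) + 5(p + 3) = 4(p + 3)(p - 6).
Expand and collect terms: 4p^2 - 14p - 105 = 0.
By the quadratic formula, p = (14 +/- sqrt(1876)) / 8, so p ~= 7.1641 or p ~= -3.6641.
Neither value makes a denominator zero (p != -3, p != 6), so both are valid.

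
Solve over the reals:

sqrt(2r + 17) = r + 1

Square both sides: 2r + 17 = (r + 1)^2.
Expand and rearrange: r^2 - 16 = 0.
Solving gives r = 4 or r = -4.
Check each candidate in the original equation:
  r = 4: sqrt(25) = 5, while r + 1 = 5 — valid.
  r = -4: sqrt(9) = 3, while r + 1 = -3 — extraneous.

r = 4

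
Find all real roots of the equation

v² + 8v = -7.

Bring every term to one side: v² + 8v + 7 = 0.
Factor: (v + 1)(v + 7) = 0.
So v = -1 or v = -7.

v = -7 or v = -1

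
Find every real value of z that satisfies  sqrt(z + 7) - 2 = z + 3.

z = -3

Isolate the radical: sqrt(z + 7) = z + 5.
Square both sides: z + 7 = (z + 5)^2.
Expand and rearrange: z^2 + 9z + 18 = 0.
Solving gives z = -3 or z = -6.
Check each candidate in the original equation:
  z = -3: sqrt(4) = 2, while z + 5 = 2 — valid.
  z = -6: sqrt(1) = 1, while z + 5 = -1 — extraneous.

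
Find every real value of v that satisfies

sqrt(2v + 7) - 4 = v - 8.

v = 9

Isolate the radical: sqrt(2v + 7) = v - 4.
Square both sides: 2v + 7 = (v - 4)^2.
Expand and rearrange: v^2 - 10v + 9 = 0.
Solving gives v = 9 or v = 1.
Check each candidate in the original equation:
  v = 9: sqrt(25) = 5, while v - 4 = 5 — valid.
  v = 1: sqrt(9) = 3, while v - 4 = -3 — extraneous.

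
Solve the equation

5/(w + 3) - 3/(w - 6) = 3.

w = -1.0582 or w = 4.7249

Multiply both sides by (w + 3)(w - 6):
5(w - 6) - 3(w + 3) = 3(w + 3)(w - 6).
Expand and collect terms: 3w^2 - 11w - 15 = 0.
By the quadratic formula, w = (11 +/- sqrt(301)) / 6, so w ~= 4.7249 or w ~= -1.0582.
Neither value makes a denominator zero (w != -3, w != 6), so both are valid.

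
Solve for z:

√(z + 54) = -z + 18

z = 10

Square both sides: z + 54 = (-z + 18)².
Expand and rearrange: z² - 37z + 270 = 0.
Solving gives z = 27 or z = 10.
Check each candidate in the original equation:
  z = 27: √(81) = 9, while -z + 18 = -9 — extraneous.
  z = 10: √(64) = 8, while -z + 18 = 8 — valid.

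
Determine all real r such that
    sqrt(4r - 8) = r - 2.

r = 2 or r = 6

Square both sides: 4r - 8 = (r - 2)^2.
Expand and rearrange: r^2 - 8r + 12 = 0.
Solving gives r = 6 or r = 2.
Check each candidate in the original equation:
  r = 6: sqrt(16) = 4, while r - 2 = 4 — valid.
  r = 2: sqrt(0) = 0, while r - 2 = 0 — valid.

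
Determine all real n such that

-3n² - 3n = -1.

n = -1.2638 or n = 0.2638

Rearrange to standard form: -3n² - 3n + 1 = 0.
Discriminant: (-3)² − 4·(-3)·1 = 21.
Quadratic formula: n = (3 ± √21) / (-6).
So n = -√(21)/6 - 1/2 ≈ -1.2638 or n = -1/2 + √(21)/6 ≈ 0.2638.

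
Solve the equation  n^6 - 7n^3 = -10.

Let u = n^3. The equation becomes u^2 - 7u + 10 = 0.
Factor: (u - 5)(u - 2) = 0, so u = 5 or u = 2.
n^3 = 5 gives n = (5)^(1/3) ~= 1.71.
n^3 = 2 gives n = (2)^(1/3) ~= 1.2599.

n = 1.2599 or n = 1.71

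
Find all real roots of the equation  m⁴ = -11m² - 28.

No real solutions.

Let u = m². The equation becomes u² + 11u + 28 = 0.
Factor: (u + 7)(u + 4) = 0, so u = -7 or u = -4.
m² = -7 < 0 has no real solution.
m² = -4 < 0 has no real solution.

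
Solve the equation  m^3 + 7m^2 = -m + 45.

m = -5 or m = -4.1623 or m = 2.1623

Rearrange: m^3 + 7m^2 + m - 45 = 0.
Possible rational roots are divisors of -45. Testing m = -5 gives 0, so (m + 5) is a factor.
Divide: m^3 + 7m^2 + m - 45 = (m + 5)(m^2 + 2m - 9).
Apply the quadratic formula to m^2 + 2m - 9 = 0: m = (-2 +/- sqrt(40))/2, i.e. m ~= 2.1623 or m ~= -4.1623.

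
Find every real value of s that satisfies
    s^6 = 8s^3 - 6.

s = 0.9427 or s = 1.9276

Let u = s^3. The equation becomes u^2 - 8u + 6 = 0.
By the quadratic formula, u = sqrt(10) + 4 or u = 4 - sqrt(10).
s^3 = sqrt(10) + 4 gives s = (sqrt(10) + 4)^(1/3) ~= 1.9276.
s^3 = 4 - sqrt(10) gives s = (4 - sqrt(10))^(1/3) ~= 0.9427.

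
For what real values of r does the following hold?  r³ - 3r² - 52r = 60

Rearrange: r³ - 3r² - 52r - 60 = 0.
Possible rational roots are divisors of -60. Testing r = -5 gives 0, so (r + 5) is a factor.
Divide: r³ - 3r² - 52r - 60 = (r + 5)(r² - 8r - 12).
Apply the quadratic formula to r² - 8r - 12 = 0: r = (8 ± √112)/2, i.e. r ≈ 9.2915 or r ≈ -1.2915.

r = -5 or r = -1.2915 or r = 9.2915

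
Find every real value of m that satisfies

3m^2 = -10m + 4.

m = -3.6943 or m = 0.3609

Rearrange to standard form: 3m^2 + 10m - 4 = 0.
Discriminant: (10)^2 - 4*3*(-4) = 148.
Quadratic formula: m = (-10 +/- sqrt(148)) / 6.
So m = -5/3 + sqrt(37)/3 ~= 0.3609 or m = -sqrt(37)/3 - 5/3 ~= -3.6943.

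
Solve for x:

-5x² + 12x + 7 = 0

x = -0.4852 or x = 2.8852

Discriminant: (12)² − 4·(-5)·7 = 284.
Quadratic formula: x = (-12 ± √284) / (-10).
So x = 6/5 - √(71)/5 ≈ -0.4852 or x = 6/5 + √(71)/5 ≈ 2.8852.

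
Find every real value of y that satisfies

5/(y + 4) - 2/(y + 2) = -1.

y = -7.7016 or y = -1.2984

Multiply both sides by (y + 4)(y + 2):
5(y + 2) - 2(y + 4) = -(y + 4)(y + 2).
Expand and collect terms: -y² - 9y - 10 = 0.
By the quadratic formula, y = (9 ± √41) / -2, so y ≈ -7.7016 or y ≈ -1.2984.
Neither value makes a denominator zero (y ≠ -4, y ≠ -2), so both are valid.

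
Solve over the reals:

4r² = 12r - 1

r = 0.0858 or r = 2.9142

Rearrange to standard form: 4r² - 12r + 1 = 0.
Discriminant: (-12)² − 4·4·1 = 128.
Quadratic formula: r = (12 ± √128) / 8.
So r = √(2) + 3/2 ≈ 2.9142 or r = 3/2 - √(2) ≈ 0.0858.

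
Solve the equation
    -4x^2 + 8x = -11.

Rearrange to standard form: -4x^2 + 8x + 11 = 0.
Discriminant: (8)^2 - 4*(-4)*11 = 240.
Quadratic formula: x = (-8 +/- sqrt(240)) / (-8).
So x = 1 - sqrt(15)/2 ~= -0.9365 or x = 1 + sqrt(15)/2 ~= 2.9365.

x = -0.9365 or x = 2.9365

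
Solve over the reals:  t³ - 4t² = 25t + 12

Rearrange: t³ - 4t² - 25t - 12 = 0.
Possible rational roots are divisors of -12. Testing t = -3 gives 0, so (t + 3) is a factor.
Divide: t³ - 4t² - 25t - 12 = (t + 3)(t² - 7t - 4).
Apply the quadratic formula to t² - 7t - 4 = 0: t = (7 ± √65)/2, i.e. t ≈ 7.5311 or t ≈ -0.5311.

t = -3 or t = -0.5311 or t = 7.5311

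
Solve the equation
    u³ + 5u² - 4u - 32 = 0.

Possible rational roots are divisors of -32. Testing u = -4 gives 0, so (u + 4) is a factor.
Divide: u³ + 5u² - 4u - 32 = (u + 4)(u² + u - 8).
Apply the quadratic formula to u² + u - 8 = 0: u = (-1 ± √33)/2, i.e. u ≈ 2.3723 or u ≈ -3.3723.

u = -4 or u = -3.3723 or u = 2.3723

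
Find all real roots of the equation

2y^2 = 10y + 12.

Bring every term to one side: 2y^2 - 10y - 12 = 0.
Factor: 2(y - 6)(y + 1) = 0.
So y = 6 or y = -1.

y = -1 or y = 6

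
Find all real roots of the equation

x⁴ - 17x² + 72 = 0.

x = -3 or x = -2.8284 or x = 2.8284 or x = 3

Let u = x². The equation becomes u² - 17u + 72 = 0.
Factor: (u - 9)(u - 8) = 0, so u = 9 or u = 8.
x² = 9 gives x = ±3.
x² = 8 gives x = ±2·√(2) ≈ ±2.8284.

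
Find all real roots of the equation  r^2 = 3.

r = -1.7321 or r = 1.7321

Rearrange to standard form: r^2 - 3 = 0.
Discriminant: (0)^2 - 4*1*(-3) = 12.
Quadratic formula: r = (0 +/- sqrt(12)) / 2.
So r = sqrt(3) ~= 1.7321 or r = -sqrt(3) ~= -1.7321.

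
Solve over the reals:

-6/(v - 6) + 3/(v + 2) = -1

Multiply both sides by (v - 6)(v + 2):
-6(v + 2) + 3(v - 6) = -(v - 6)(v + 2).
Expand and collect terms: -v² + 7v + 42 = 0.
By the quadratic formula, v = (-7 ± √217) / -2, so v ≈ -3.8655 or v ≈ 10.8655.
Neither value makes a denominator zero (v ≠ 6, v ≠ -2), so both are valid.

v = -3.8655 or v = 10.8655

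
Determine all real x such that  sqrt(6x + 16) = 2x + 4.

Square both sides: 6x + 16 = (2x + 4)^2.
Expand and rearrange: 4x^2 + 10x = 0.
Solving gives x = 0 or x = -2.5.
Check each candidate in the original equation:
  x = 0: sqrt(16) = 4, while 2x + 4 = 4 — valid.
  x = -2.5: sqrt(1) = 1, while 2x + 4 = -1 — extraneous.

x = 0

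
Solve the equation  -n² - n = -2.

Bring every term to one side: -n² - n + 2 = 0.
Factor: -1(n - 1)(n + 2) = 0.
So n = 1 or n = -2.

n = -2 or n = 1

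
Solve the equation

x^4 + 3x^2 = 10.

x = -1.4142 or x = 1.4142

Let u = x^2. The equation becomes u^2 + 3u - 10 = 0.
Factor: (u + 5)(u - 2) = 0, so u = -5 or u = 2.
x^2 = -5 < 0 has no real solution.
x^2 = 2 gives x = +/-sqrt(2) ~= +/-1.4142.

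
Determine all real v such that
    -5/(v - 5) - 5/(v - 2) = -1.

v = 3.2798 or v = 13.7202

Multiply both sides by (v - 5)(v - 2):
-5(v - 2) - 5(v - 5) = -(v - 5)(v - 2).
Expand and collect terms: -v^2 + 17v - 45 = 0.
By the quadratic formula, v = (-17 +/- sqrt(109)) / -2, so v ~= 3.2798 or v ~= 13.7202.
Neither value makes a denominator zero (v != 5, v != 2), so both are valid.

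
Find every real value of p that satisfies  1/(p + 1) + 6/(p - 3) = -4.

Multiply both sides by (p + 1)(p - 3):
(p - 3) + 6(p + 1) = -4(p + 1)(p - 3).
Expand and collect terms: -4p² + p + 9 = 0.
By the quadratic formula, p = (-1 ± √145) / -8, so p ≈ -1.3802 or p ≈ 1.6302.
Neither value makes a denominator zero (p ≠ -1, p ≠ 3), so both are valid.

p = -1.3802 or p = 1.6302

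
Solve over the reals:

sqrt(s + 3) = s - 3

s = 6

Square both sides: s + 3 = (s - 3)^2.
Expand and rearrange: s^2 - 7s + 6 = 0.
Solving gives s = 6 or s = 1.
Check each candidate in the original equation:
  s = 6: sqrt(9) = 3, while s - 3 = 3 — valid.
  s = 1: sqrt(4) = 2, while s - 3 = -2 — extraneous.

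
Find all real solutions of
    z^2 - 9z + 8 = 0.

Factor: (z - 8)(z - 1) = 0.
So z = 8 or z = 1.

z = 1 or z = 8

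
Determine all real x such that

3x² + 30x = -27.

Bring every term to one side: 3x² + 30x + 27 = 0.
Factor: 3(x + 1)(x + 9) = 0.
So x = -1 or x = -9.

x = -9 or x = -1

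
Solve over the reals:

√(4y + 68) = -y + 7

Square both sides: 4y + 68 = (-y + 7)².
Expand and rearrange: y² - 18y - 19 = 0.
Solving gives y = 19 or y = -1.
Check each candidate in the original equation:
  y = 19: √(144) = 12, while -y + 7 = -12 — extraneous.
  y = -1: √(64) = 8, while -y + 7 = 8 — valid.

y = -1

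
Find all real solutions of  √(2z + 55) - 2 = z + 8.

z = -3

Isolate the radical: √(2z + 55) = z + 10.
Square both sides: 2z + 55 = (z + 10)².
Expand and rearrange: z² + 18z + 45 = 0.
Solving gives z = -3 or z = -15.
Check each candidate in the original equation:
  z = -3: √(49) = 7, while z + 10 = 7 — valid.
  z = -15: √(25) = 5, while z + 10 = -5 — extraneous.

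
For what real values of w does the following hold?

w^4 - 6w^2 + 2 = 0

Let u = w^2. The equation becomes u^2 - 6u + 2 = 0.
By the quadratic formula, u = sqrt(7) + 3 or u = 3 - sqrt(7).
w^2 = sqrt(7) + 3 gives w = +/-sqrt(sqrt(7) + 3) ~= +/-2.3761.
w^2 = 3 - sqrt(7) gives w = +/-sqrt(3 - sqrt(7)) ~= +/-0.5952.

w = -2.3761 or w = -0.5952 or w = 0.5952 or w = 2.3761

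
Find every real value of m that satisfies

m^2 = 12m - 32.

Bring every term to one side: m^2 - 12m + 32 = 0.
Factor: (m - 8)(m - 4) = 0.
So m = 8 or m = 4.

m = 4 or m = 8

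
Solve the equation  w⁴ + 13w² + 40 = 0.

Let u = w². The equation becomes u² + 13u + 40 = 0.
Factor: (u + 8)(u + 5) = 0, so u = -8 or u = -5.
w² = -8 < 0 has no real solution.
w² = -5 < 0 has no real solution.

No real solutions.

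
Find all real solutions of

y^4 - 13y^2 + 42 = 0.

y = -2.6458 or y = -2.4495 or y = 2.4495 or y = 2.6458

Let u = y^2. The equation becomes u^2 - 13u + 42 = 0.
Factor: (u - 7)(u - 6) = 0, so u = 7 or u = 6.
y^2 = 7 gives y = +/-sqrt(7) ~= +/-2.6458.
y^2 = 6 gives y = +/-sqrt(6) ~= +/-2.4495.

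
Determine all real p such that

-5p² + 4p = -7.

p = -0.849 or p = 1.649

Rearrange to standard form: -5p² + 4p + 7 = 0.
Discriminant: (4)² − 4·(-5)·7 = 156.
Quadratic formula: p = (-4 ± √156) / (-10).
So p = 2/5 - √(39)/5 ≈ -0.849 or p = 2/5 + √(39)/5 ≈ 1.649.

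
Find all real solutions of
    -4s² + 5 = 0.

s = -1.118 or s = 1.118

Discriminant: (0)² − 4·(-4)·5 = 80.
Quadratic formula: s = (0 ± √80) / (-8).
So s = -√(5)/2 ≈ -1.118 or s = √(5)/2 ≈ 1.118.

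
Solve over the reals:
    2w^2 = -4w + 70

Bring every term to one side: 2w^2 + 4w - 70 = 0.
Factor: 2(w - 5)(w + 7) = 0.
So w = 5 or w = -7.

w = -7 or w = 5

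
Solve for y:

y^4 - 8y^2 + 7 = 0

y = -2.6458 or y = -1 or y = 1 or y = 2.6458

Let u = y^2. The equation becomes u^2 - 8u + 7 = 0.
Factor: (u - 1)(u - 7) = 0, so u = 1 or u = 7.
y^2 = 1 gives y = +/-1.
y^2 = 7 gives y = +/-sqrt(7) ~= +/-2.6458.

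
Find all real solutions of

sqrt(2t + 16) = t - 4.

Square both sides: 2t + 16 = (t - 4)^2.
Expand and rearrange: t^2 - 10t = 0.
Solving gives t = 10 or t = 0.
Check each candidate in the original equation:
  t = 10: sqrt(36) = 6, while t - 4 = 6 — valid.
  t = 0: sqrt(16) = 4, while t - 4 = -4 — extraneous.

t = 10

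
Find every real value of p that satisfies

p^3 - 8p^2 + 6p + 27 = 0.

p = -1.4051 or p = 3 or p = 6.4051

Possible rational roots are divisors of 27. Testing p = 3 gives 0, so (p - 3) is a factor.
Divide: p^3 - 8p^2 + 6p + 27 = (p - 3)(p^2 - 5p - 9).
Apply the quadratic formula to p^2 - 5p - 9 = 0: p = (5 +/- sqrt(61))/2, i.e. p ~= 6.4051 or p ~= -1.4051.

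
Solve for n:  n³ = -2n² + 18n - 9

n = -5.5414 or n = 0.5414 or n = 3

Rearrange: n³ + 2n² - 18n + 9 = 0.
Possible rational roots are divisors of 9. Testing n = 3 gives 0, so (n - 3) is a factor.
Divide: n³ + 2n² - 18n + 9 = (n - 3)(n² + 5n - 3).
Apply the quadratic formula to n² + 5n - 3 = 0: n = (-5 ± √37)/2, i.e. n ≈ 0.5414 or n ≈ -5.5414.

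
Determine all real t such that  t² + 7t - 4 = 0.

t = -7.5311 or t = 0.5311

Discriminant: (7)² − 4·1·(-4) = 65.
Quadratic formula: t = (-7 ± √65) / 2.
So t = -7/2 + √(65)/2 ≈ 0.5311 or t = -√(65)/2 - 7/2 ≈ -7.5311.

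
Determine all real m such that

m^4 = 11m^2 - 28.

m = -2.6458 or m = -2 or m = 2 or m = 2.6458

Let u = m^2. The equation becomes u^2 - 11u + 28 = 0.
Factor: (u - 7)(u - 4) = 0, so u = 7 or u = 4.
m^2 = 7 gives m = +/-sqrt(7) ~= +/-2.6458.
m^2 = 4 gives m = +/-2.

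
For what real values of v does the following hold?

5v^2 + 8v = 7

Rearrange to standard form: 5v^2 + 8v - 7 = 0.
Discriminant: (8)^2 - 4*5*(-7) = 204.
Quadratic formula: v = (-8 +/- sqrt(204)) / 10.
So v = -4/5 + sqrt(51)/5 ~= 0.6283 or v = -sqrt(51)/5 - 4/5 ~= -2.2283.

v = -2.2283 or v = 0.6283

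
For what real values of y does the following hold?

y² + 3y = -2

Bring every term to one side: y² + 3y + 2 = 0.
Factor: (y + 2)(y + 1) = 0.
So y = -2 or y = -1.

y = -2 or y = -1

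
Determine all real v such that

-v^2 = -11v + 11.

v = 1.1125 or v = 9.8875

Rearrange to standard form: -v^2 + 11v - 11 = 0.
Discriminant: (11)^2 - 4*(-1)*(-11) = 77.
Quadratic formula: v = (-11 +/- sqrt(77)) / (-2).
So v = 11/2 - sqrt(77)/2 ~= 1.1125 or v = sqrt(77)/2 + 11/2 ~= 9.8875.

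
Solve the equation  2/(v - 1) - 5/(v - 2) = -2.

Multiply both sides by (v - 1)(v - 2):
2(v - 2) - 5(v - 1) = -2(v - 1)(v - 2).
Expand and collect terms: -2v² + 9v - 5 = 0.
By the quadratic formula, v = (-9 ± √41) / -4, so v ≈ 0.6492 or v ≈ 3.8508.
Neither value makes a denominator zero (v ≠ 1, v ≠ 2), so both are valid.

v = 0.6492 or v = 3.8508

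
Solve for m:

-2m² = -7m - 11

m = -1.1762 or m = 4.6762

Rearrange to standard form: -2m² + 7m + 11 = 0.
Discriminant: (7)² − 4·(-2)·11 = 137.
Quadratic formula: m = (-7 ± √137) / (-4).
So m = 7/4 - √(137)/4 ≈ -1.1762 or m = 7/4 + √(137)/4 ≈ 4.6762.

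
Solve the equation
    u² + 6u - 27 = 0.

u = -9 or u = 3

Factor: (u - 3)(u + 9) = 0.
So u = 3 or u = -9.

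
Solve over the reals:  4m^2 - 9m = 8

Rearrange to standard form: 4m^2 - 9m - 8 = 0.
Discriminant: (-9)^2 - 4*4*(-8) = 209.
Quadratic formula: m = (9 +/- sqrt(209)) / 8.
So m = 9/8 + sqrt(209)/8 ~= 2.9321 or m = 9/8 - sqrt(209)/8 ~= -0.6821.

m = -0.6821 or m = 2.9321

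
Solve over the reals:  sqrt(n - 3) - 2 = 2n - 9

n = 4

Isolate the radical: sqrt(n - 3) = 2n - 7.
Square both sides: n - 3 = (2n - 7)^2.
Expand and rearrange: 4n^2 - 29n + 52 = 0.
Solving gives n = 4 or n = 3.25.
Check each candidate in the original equation:
  n = 4: sqrt(1) = 1, while 2n - 7 = 1 — valid.
  n = 3.25: sqrt(0.25) = 0.5, while 2n - 7 = -0.5 — extraneous.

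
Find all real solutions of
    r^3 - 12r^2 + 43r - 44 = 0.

Possible rational roots are divisors of -44. Testing r = 4 gives 0, so (r - 4) is a factor.
Divide: r^3 - 12r^2 + 43r - 44 = (r - 4)(r^2 - 8r + 11).
Apply the quadratic formula to r^2 - 8r + 11 = 0: r = (8 +/- sqrt(20))/2, i.e. r ~= 6.2361 or r ~= 1.7639.

r = 1.7639 or r = 4 or r = 6.2361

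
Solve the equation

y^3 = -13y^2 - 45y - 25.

Rearrange: y^3 + 13y^2 + 45y + 25 = 0.
Possible rational roots are divisors of 25. Testing y = -5 gives 0, so (y + 5) is a factor.
Divide: y^3 + 13y^2 + 45y + 25 = (y + 5)(y^2 + 8y + 5).
Apply the quadratic formula to y^2 + 8y + 5 = 0: y = (-8 +/- sqrt(44))/2, i.e. y ~= -0.6834 or y ~= -7.3166.

y = -7.3166 or y = -5 or y = -0.6834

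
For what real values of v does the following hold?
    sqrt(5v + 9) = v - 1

v = 8

Square both sides: 5v + 9 = (v - 1)^2.
Expand and rearrange: v^2 - 7v - 8 = 0.
Solving gives v = 8 or v = -1.
Check each candidate in the original equation:
  v = 8: sqrt(49) = 7, while v - 1 = 7 — valid.
  v = -1: sqrt(4) = 2, while v - 1 = -2 — extraneous.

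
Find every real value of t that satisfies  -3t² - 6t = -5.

Rearrange to standard form: -3t² - 6t + 5 = 0.
Discriminant: (-6)² − 4·(-3)·5 = 96.
Quadratic formula: t = (6 ± √96) / (-6).
So t = -2·√(6)/3 - 1 ≈ -2.633 or t = -1 + 2·√(6)/3 ≈ 0.633.

t = -2.633 or t = 0.633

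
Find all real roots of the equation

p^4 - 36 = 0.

Let u = p^2. The equation becomes u^2 - 36 = 0.
Factor: (u - 6)(u + 6) = 0, so u = 6 or u = -6.
p^2 = 6 gives p = +/-sqrt(6) ~= +/-2.4495.
p^2 = -6 < 0 has no real solution.

p = -2.4495 or p = 2.4495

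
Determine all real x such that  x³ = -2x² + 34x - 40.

x = -7.3589 or x = 1.3589 or x = 4

Rearrange: x³ + 2x² - 34x + 40 = 0.
Possible rational roots are divisors of 40. Testing x = 4 gives 0, so (x - 4) is a factor.
Divide: x³ + 2x² - 34x + 40 = (x - 4)(x² + 6x - 10).
Apply the quadratic formula to x² + 6x - 10 = 0: x = (-6 ± √76)/2, i.e. x ≈ 1.3589 or x ≈ -7.3589.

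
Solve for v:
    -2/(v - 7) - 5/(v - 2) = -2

Multiply both sides by (v - 7)(v - 2):
-2(v - 2) - 5(v - 7) = -2(v - 7)(v - 2).
Expand and collect terms: -2v² + 25v - 67 = 0.
By the quadratic formula, v = (-25 ± √89) / -4, so v ≈ 3.8915 or v ≈ 8.6085.
Neither value makes a denominator zero (v ≠ 7, v ≠ 2), so both are valid.

v = 3.8915 or v = 8.6085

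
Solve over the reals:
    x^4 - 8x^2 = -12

x = -2.4495 or x = -1.4142 or x = 1.4142 or x = 2.4495

Let u = x^2. The equation becomes u^2 - 8u + 12 = 0.
Factor: (u - 6)(u - 2) = 0, so u = 6 or u = 2.
x^2 = 6 gives x = +/-sqrt(6) ~= +/-2.4495.
x^2 = 2 gives x = +/-sqrt(2) ~= +/-1.4142.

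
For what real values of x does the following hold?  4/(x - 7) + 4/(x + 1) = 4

x = -0.1231 or x = 8.1231

Multiply both sides by (x - 7)(x + 1):
4(x + 1) + 4(x - 7) = 4(x - 7)(x + 1).
Expand and collect terms: 4x² - 32x - 4 = 0.
By the quadratic formula, x = (32 ± √1088) / 8, so x ≈ 8.1231 or x ≈ -0.1231.
Neither value makes a denominator zero (x ≠ 7, x ≠ -1), so both are valid.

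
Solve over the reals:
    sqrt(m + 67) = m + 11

Square both sides: m + 67 = (m + 11)^2.
Expand and rearrange: m^2 + 21m + 54 = 0.
Solving gives m = -3 or m = -18.
Check each candidate in the original equation:
  m = -3: sqrt(64) = 8, while m + 11 = 8 — valid.
  m = -18: sqrt(49) = 7, while m + 11 = -7 — extraneous.

m = -3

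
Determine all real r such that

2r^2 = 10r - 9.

Rearrange to standard form: 2r^2 - 10r + 9 = 0.
Discriminant: (-10)^2 - 4*2*9 = 28.
Quadratic formula: r = (10 +/- sqrt(28)) / 4.
So r = sqrt(7)/2 + 5/2 ~= 3.8229 or r = 5/2 - sqrt(7)/2 ~= 1.1771.

r = 1.1771 or r = 3.8229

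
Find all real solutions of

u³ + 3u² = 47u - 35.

u = -8.7958 or u = 0.7958 or u = 5

Rearrange: u³ + 3u² - 47u + 35 = 0.
Possible rational roots are divisors of 35. Testing u = 5 gives 0, so (u - 5) is a factor.
Divide: u³ + 3u² - 47u + 35 = (u - 5)(u² + 8u - 7).
Apply the quadratic formula to u² + 8u - 7 = 0: u = (-8 ± √92)/2, i.e. u ≈ 0.7958 or u ≈ -8.7958.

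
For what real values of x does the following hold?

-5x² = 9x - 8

Rearrange to standard form: -5x² - 9x + 8 = 0.
Discriminant: (-9)² − 4·(-5)·8 = 241.
Quadratic formula: x = (9 ± √241) / (-10).
So x = -√(241)/10 - 9/10 ≈ -2.4524 or x = -9/10 + √(241)/10 ≈ 0.6524.

x = -2.4524 or x = 0.6524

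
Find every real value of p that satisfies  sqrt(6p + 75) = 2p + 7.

Square both sides: 6p + 75 = (2p + 7)^2.
Expand and rearrange: 4p^2 + 22p - 26 = 0.
Solving gives p = 1 or p = -6.5.
Check each candidate in the original equation:
  p = 1: sqrt(81) = 9, while 2p + 7 = 9 — valid.
  p = -6.5: sqrt(36) = 6, while 2p + 7 = -6 — extraneous.

p = 1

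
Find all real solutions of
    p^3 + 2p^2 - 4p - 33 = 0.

p = 3

Possible rational roots are divisors of -33. Testing p = 3 gives 0, so (p - 3) is a factor.
Divide: p^3 + 2p^2 - 4p - 33 = (p - 3)(p^2 + 5p + 11).
The quadratic p^2 + 5p + 11 has discriminant -19 < 0, so no further real roots.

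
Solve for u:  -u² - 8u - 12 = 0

u = -6 or u = -2

Factor: -1(u + 2)(u + 6) = 0.
So u = -2 or u = -6.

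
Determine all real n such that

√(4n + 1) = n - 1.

Square both sides: 4n + 1 = (n - 1)².
Expand and rearrange: n² - 6n = 0.
Solving gives n = 6 or n = 0.
Check each candidate in the original equation:
  n = 6: √(25) = 5, while n - 1 = 5 — valid.
  n = 0: √(1) = 1, while n - 1 = -1 — extraneous.

n = 6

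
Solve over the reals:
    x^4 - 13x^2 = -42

x = -2.6458 or x = -2.4495 or x = 2.4495 or x = 2.6458

Let u = x^2. The equation becomes u^2 - 13u + 42 = 0.
Factor: (u - 7)(u - 6) = 0, so u = 7 or u = 6.
x^2 = 7 gives x = +/-sqrt(7) ~= +/-2.6458.
x^2 = 6 gives x = +/-sqrt(6) ~= +/-2.4495.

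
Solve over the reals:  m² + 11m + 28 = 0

m = -7 or m = -4

Factor: (m + 4)(m + 7) = 0.
So m = -4 or m = -7.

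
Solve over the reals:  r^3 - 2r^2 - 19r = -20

Rearrange: r^3 - 2r^2 - 19r + 20 = 0.
Possible rational roots are divisors of 20. Testing r = 5 gives 0, so (r - 5) is a factor.
Divide: r^3 - 2r^2 - 19r + 20 = (r - 5)(r^2 + 3r - 4).
Factor the quadratic: r = 1 or r = -4.

r = -4 or r = 1 or r = 5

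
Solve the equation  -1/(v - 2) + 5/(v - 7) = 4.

v = 1.7984 or v = 8.2016

Multiply both sides by (v - 2)(v - 7):
-(v - 7) + 5(v - 2) = 4(v - 2)(v - 7).
Expand and collect terms: 4v^2 - 40v + 59 = 0.
By the quadratic formula, v = (40 +/- sqrt(656)) / 8, so v ~= 8.2016 or v ~= 1.7984.
Neither value makes a denominator zero (v != 2, v != 7), so both are valid.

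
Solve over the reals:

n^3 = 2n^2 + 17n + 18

Rearrange: n^3 - 2n^2 - 17n - 18 = 0.
Possible rational roots are divisors of -18. Testing n = -2 gives 0, so (n + 2) is a factor.
Divide: n^3 - 2n^2 - 17n - 18 = (n + 2)(n^2 - 4n - 9).
Apply the quadratic formula to n^2 - 4n - 9 = 0: n = (4 +/- sqrt(52))/2, i.e. n ~= 5.6056 or n ~= -1.6056.

n = -2 or n = -1.6056 or n = 5.6056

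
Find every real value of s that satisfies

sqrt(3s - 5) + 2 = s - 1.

Isolate the radical: sqrt(3s - 5) = s - 3.
Square both sides: 3s - 5 = (s - 3)^2.
Expand and rearrange: s^2 - 9s + 14 = 0.
Solving gives s = 7 or s = 2.
Check each candidate in the original equation:
  s = 7: sqrt(16) = 4, while s - 3 = 4 — valid.
  s = 2: sqrt(1) = 1, while s - 3 = -1 — extraneous.

s = 7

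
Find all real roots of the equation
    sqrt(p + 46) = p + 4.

Square both sides: p + 46 = (p + 4)^2.
Expand and rearrange: p^2 + 7p - 30 = 0.
Solving gives p = 3 or p = -10.
Check each candidate in the original equation:
  p = 3: sqrt(49) = 7, while p + 4 = 7 — valid.
  p = -10: sqrt(36) = 6, while p + 4 = -6 — extraneous.

p = 3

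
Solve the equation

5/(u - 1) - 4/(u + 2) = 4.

Multiply both sides by (u - 1)(u + 2):
5(u + 2) - 4(u - 1) = 4(u - 1)(u + 2).
Expand and collect terms: 4u² + 3u - 22 = 0.
Factor or apply the quadratic formula: u = 2 or u = -2.75.
Neither value makes a denominator zero (u ≠ 1, u ≠ -2), so both are valid.

u = -2.75 or u = 2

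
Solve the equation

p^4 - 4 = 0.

p = -1.4142 or p = 1.4142

Let u = p^2. The equation becomes u^2 - 4 = 0.
Factor: (u + 2)(u - 2) = 0, so u = -2 or u = 2.
p^2 = -2 < 0 has no real solution.
p^2 = 2 gives p = +/-sqrt(2) ~= +/-1.4142.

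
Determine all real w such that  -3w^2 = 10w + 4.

w = -2.8685 or w = -0.4648

Rearrange to standard form: -3w^2 - 10w - 4 = 0.
Discriminant: (-10)^2 - 4*(-3)*(-4) = 52.
Quadratic formula: w = (10 +/- sqrt(52)) / (-6).
So w = -5/3 - sqrt(13)/3 ~= -2.8685 or w = -5/3 + sqrt(13)/3 ~= -0.4648.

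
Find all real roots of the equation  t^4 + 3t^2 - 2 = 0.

t = -0.7494 or t = 0.7494

Let u = t^2. The equation becomes u^2 + 3u - 2 = 0.
By the quadratic formula, u = -3/2 + sqrt(17)/2 or u = -sqrt(17)/2 - 3/2.
t^2 = -3/2 + sqrt(17)/2 gives t = +/-sqrt(-3/2 + sqrt(17)/2) ~= +/-0.7494.
t^2 = -sqrt(17)/2 - 3/2 < 0 has no real solution.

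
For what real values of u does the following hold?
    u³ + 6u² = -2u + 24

Rearrange: u³ + 6u² + 2u - 24 = 0.
Possible rational roots are divisors of -24. Testing u = -4 gives 0, so (u + 4) is a factor.
Divide: u³ + 6u² + 2u - 24 = (u + 4)(u² + 2u - 6).
Apply the quadratic formula to u² + 2u - 6 = 0: u = (-2 ± √28)/2, i.e. u ≈ 1.6458 or u ≈ -3.6458.

u = -4 or u = -3.6458 or u = 1.6458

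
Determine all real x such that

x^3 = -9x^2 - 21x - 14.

Rearrange: x^3 + 9x^2 + 21x + 14 = 0.
Possible rational roots are divisors of 14. Testing x = -2 gives 0, so (x + 2) is a factor.
Divide: x^3 + 9x^2 + 21x + 14 = (x + 2)(x^2 + 7x + 7).
Apply the quadratic formula to x^2 + 7x + 7 = 0: x = (-7 +/- sqrt(21))/2, i.e. x ~= -1.2087 or x ~= -5.7913.

x = -5.7913 or x = -2 or x = -1.2087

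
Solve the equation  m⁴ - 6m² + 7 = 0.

Let u = m². The equation becomes u² - 6u + 7 = 0.
By the quadratic formula, u = √(2) + 3 or u = 3 - √(2).
m² = √(2) + 3 gives m = ±√(√(2) + 3) ≈ ±2.101.
m² = 3 - √(2) gives m = ±√(3 - √(2)) ≈ ±1.2593.

m = -2.101 or m = -1.2593 or m = 1.2593 or m = 2.101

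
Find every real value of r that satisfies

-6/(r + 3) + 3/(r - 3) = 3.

Multiply both sides by (r + 3)(r - 3):
-6(r - 3) + 3(r + 3) = 3(r + 3)(r - 3).
Expand and collect terms: 3r² + 3r - 54 = 0.
By the quadratic formula, r = (-3 ± √657) / 6, so r ≈ 3.772 or r ≈ -4.772.
Neither value makes a denominator zero (r ≠ -3, r ≠ 3), so both are valid.

r = -4.772 or r = 3.772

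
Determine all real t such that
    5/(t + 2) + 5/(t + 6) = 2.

t = -4.7016 or t = 1.7016

Multiply both sides by (t + 2)(t + 6):
5(t + 6) + 5(t + 2) = 2(t + 2)(t + 6).
Expand and collect terms: 2t² + 6t - 16 = 0.
By the quadratic formula, t = (-6 ± √164) / 4, so t ≈ 1.7016 or t ≈ -4.7016.
Neither value makes a denominator zero (t ≠ -2, t ≠ -6), so both are valid.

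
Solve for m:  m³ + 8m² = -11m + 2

m = -6.1623 or m = -2 or m = 0.1623

Rearrange: m³ + 8m² + 11m - 2 = 0.
Possible rational roots are divisors of -2. Testing m = -2 gives 0, so (m + 2) is a factor.
Divide: m³ + 8m² + 11m - 2 = (m + 2)(m² + 6m - 1).
Apply the quadratic formula to m² + 6m - 1 = 0: m = (-6 ± √40)/2, i.e. m ≈ 0.1623 or m ≈ -6.1623.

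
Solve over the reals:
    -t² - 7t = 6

Bring every term to one side: -t² - 7t - 6 = 0.
Factor: -1(t + 6)(t + 1) = 0.
So t = -6 or t = -1.

t = -6 or t = -1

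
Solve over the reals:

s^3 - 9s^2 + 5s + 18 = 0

s = -1.1098 or s = 2 or s = 8.1098

Possible rational roots are divisors of 18. Testing s = 2 gives 0, so (s - 2) is a factor.
Divide: s^3 - 9s^2 + 5s + 18 = (s - 2)(s^2 - 7s - 9).
Apply the quadratic formula to s^2 - 7s - 9 = 0: s = (7 +/- sqrt(85))/2, i.e. s ~= 8.1098 or s ~= -1.1098.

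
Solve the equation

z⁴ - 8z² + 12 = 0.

Let u = z². The equation becomes u² - 8u + 12 = 0.
Factor: (u - 2)(u - 6) = 0, so u = 2 or u = 6.
z² = 2 gives z = ±√(2) ≈ ±1.4142.
z² = 6 gives z = ±√(6) ≈ ±2.4495.

z = -2.4495 or z = -1.4142 or z = 1.4142 or z = 2.4495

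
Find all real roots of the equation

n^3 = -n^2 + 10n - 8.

Rearrange: n^3 + n^2 - 10n + 8 = 0.
Possible rational roots are divisors of 8. Testing n = -4 gives 0, so (n + 4) is a factor.
Divide: n^3 + n^2 - 10n + 8 = (n + 4)(n^2 - 3n + 2).
Factor the quadratic: n = 2 or n = 1.

n = -4 or n = 1 or n = 2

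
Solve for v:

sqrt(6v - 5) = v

v = 1 or v = 5

Square both sides: 6v - 5 = (v)^2.
Expand and rearrange: v^2 - 6v + 5 = 0.
Solving gives v = 5 or v = 1.
Check each candidate in the original equation:
  v = 5: sqrt(25) = 5, while v = 5 — valid.
  v = 1: sqrt(1) = 1, while v = 1 — valid.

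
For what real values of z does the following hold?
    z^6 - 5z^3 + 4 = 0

Let u = z^3. The equation becomes u^2 - 5u + 4 = 0.
Factor: (u - 1)(u - 4) = 0, so u = 1 or u = 4.
z^3 = 1 gives z = 1.
z^3 = 4 gives z = (4)^(1/3) ~= 1.5874.

z = 1 or z = 1.5874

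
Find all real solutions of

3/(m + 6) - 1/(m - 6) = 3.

m = -4.9687 or m = 5.6353

Multiply both sides by (m + 6)(m - 6):
3(m - 6) - (m + 6) = 3(m + 6)(m - 6).
Expand and collect terms: 3m^2 - 2m - 84 = 0.
By the quadratic formula, m = (2 +/- sqrt(1012)) / 6, so m ~= 5.6353 or m ~= -4.9687.
Neither value makes a denominator zero (m != -6, m != 6), so both are valid.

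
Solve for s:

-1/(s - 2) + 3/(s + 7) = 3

Multiply both sides by (s - 2)(s + 7):
-(s + 7) + 3(s - 2) = 3(s - 2)(s + 7).
Expand and collect terms: 3s^2 + 13s - 29 = 0.
By the quadratic formula, s = (-13 +/- sqrt(517)) / 6, so s ~= 1.6229 or s ~= -5.9563.
Neither value makes a denominator zero (s != 2, s != -7), so both are valid.

s = -5.9563 or s = 1.6229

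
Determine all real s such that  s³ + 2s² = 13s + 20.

s = -4 or s = -1.4495 or s = 3.4495

Rearrange: s³ + 2s² - 13s - 20 = 0.
Possible rational roots are divisors of -20. Testing s = -4 gives 0, so (s + 4) is a factor.
Divide: s³ + 2s² - 13s - 20 = (s + 4)(s² - 2s - 5).
Apply the quadratic formula to s² - 2s - 5 = 0: s = (2 ± √24)/2, i.e. s ≈ 3.4495 or s ≈ -1.4495.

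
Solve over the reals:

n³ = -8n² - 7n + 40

Rearrange: n³ + 8n² + 7n - 40 = 0.
Possible rational roots are divisors of -40. Testing n = -5 gives 0, so (n + 5) is a factor.
Divide: n³ + 8n² + 7n - 40 = (n + 5)(n² + 3n - 8).
Apply the quadratic formula to n² + 3n - 8 = 0: n = (-3 ± √41)/2, i.e. n ≈ 1.7016 or n ≈ -4.7016.

n = -5 or n = -4.7016 or n = 1.7016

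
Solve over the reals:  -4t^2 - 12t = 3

Rearrange to standard form: -4t^2 - 12t - 3 = 0.
Discriminant: (-12)^2 - 4*(-4)*(-3) = 96.
Quadratic formula: t = (12 +/- sqrt(96)) / (-8).
So t = -3/2 - sqrt(6)/2 ~= -2.7247 or t = -3/2 + sqrt(6)/2 ~= -0.2753.

t = -2.7247 or t = -0.2753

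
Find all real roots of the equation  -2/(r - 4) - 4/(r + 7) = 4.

r = -8.0433 or r = 3.5433

Multiply both sides by (r - 4)(r + 7):
-2(r + 7) - 4(r - 4) = 4(r - 4)(r + 7).
Expand and collect terms: 4r² + 18r - 114 = 0.
By the quadratic formula, r = (-18 ± √2148) / 8, so r ≈ 3.5433 or r ≈ -8.0433.
Neither value makes a denominator zero (r ≠ 4, r ≠ -7), so both are valid.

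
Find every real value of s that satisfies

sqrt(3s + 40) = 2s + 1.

s = 3

Square both sides: 3s + 40 = (2s + 1)^2.
Expand and rearrange: 4s^2 + s - 39 = 0.
Solving gives s = 3 or s = -3.25.
Check each candidate in the original equation:
  s = 3: sqrt(49) = 7, while 2s + 1 = 7 — valid.
  s = -3.25: sqrt(30.25) = 5.5, while 2s + 1 = -5.5 — extraneous.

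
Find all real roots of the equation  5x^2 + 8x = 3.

Rearrange to standard form: 5x^2 + 8x - 3 = 0.
Discriminant: (8)^2 - 4*5*(-3) = 124.
Quadratic formula: x = (-8 +/- sqrt(124)) / 10.
So x = -4/5 + sqrt(31)/5 ~= 0.3136 or x = -sqrt(31)/5 - 4/5 ~= -1.9136.

x = -1.9136 or x = 0.3136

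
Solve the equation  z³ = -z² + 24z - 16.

z = -5.7016 or z = 0.7016 or z = 4

Rearrange: z³ + z² - 24z + 16 = 0.
Possible rational roots are divisors of 16. Testing z = 4 gives 0, so (z - 4) is a factor.
Divide: z³ + z² - 24z + 16 = (z - 4)(z² + 5z - 4).
Apply the quadratic formula to z² + 5z - 4 = 0: z = (-5 ± √41)/2, i.e. z ≈ 0.7016 or z ≈ -5.7016.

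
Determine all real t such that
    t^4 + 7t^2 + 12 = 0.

No real solutions.

Let u = t^2. The equation becomes u^2 + 7u + 12 = 0.
Factor: (u + 4)(u + 3) = 0, so u = -4 or u = -3.
t^2 = -4 < 0 has no real solution.
t^2 = -3 < 0 has no real solution.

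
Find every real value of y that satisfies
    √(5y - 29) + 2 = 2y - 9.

y = 6 or y = 6.25

Isolate the radical: √(5y - 29) = 2y - 11.
Square both sides: 5y - 29 = (2y - 11)².
Expand and rearrange: 4y² - 49y + 150 = 0.
Solving gives y = 6.25 or y = 6.
Check each candidate in the original equation:
  y = 6.25: √(2.25) = 1.5, while 2y - 11 = 1.5 — valid.
  y = 6: √(1) = 1, while 2y - 11 = 1 — valid.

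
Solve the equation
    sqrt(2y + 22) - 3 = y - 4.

y = 7

Isolate the radical: sqrt(2y + 22) = y - 1.
Square both sides: 2y + 22 = (y - 1)^2.
Expand and rearrange: y^2 - 4y - 21 = 0.
Solving gives y = 7 or y = -3.
Check each candidate in the original equation:
  y = 7: sqrt(36) = 6, while y - 1 = 6 — valid.
  y = -3: sqrt(16) = 4, while y - 1 = -4 — extraneous.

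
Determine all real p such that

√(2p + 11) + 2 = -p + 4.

p = -1

Isolate the radical: √(2p + 11) = -p + 2.
Square both sides: 2p + 11 = (-p + 2)².
Expand and rearrange: p² - 6p - 7 = 0.
Solving gives p = 7 or p = -1.
Check each candidate in the original equation:
  p = 7: √(25) = 5, while -p + 2 = -5 — extraneous.
  p = -1: √(9) = 3, while -p + 2 = 3 — valid.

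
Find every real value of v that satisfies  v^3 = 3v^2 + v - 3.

v = -1 or v = 1 or v = 3

Rearrange: v^3 - 3v^2 - v + 3 = 0.
Possible rational roots are divisors of 3. Testing v = 1 gives 0, so (v - 1) is a factor.
Divide: v^3 - 3v^2 - v + 3 = (v - 1)(v^2 - 2v - 3).
Factor the quadratic: v = 3 or v = -1.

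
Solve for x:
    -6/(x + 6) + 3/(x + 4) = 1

Multiply both sides by (x + 6)(x + 4):
-6(x + 4) + 3(x + 6) = (x + 6)(x + 4).
Expand and collect terms: x² + 13x + 30 = 0.
Factor or apply the quadratic formula: x = -3 or x = -10.
Neither value makes a denominator zero (x ≠ -6, x ≠ -4), so both are valid.

x = -10 or x = -3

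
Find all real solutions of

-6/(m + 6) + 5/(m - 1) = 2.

Multiply both sides by (m + 6)(m - 1):
-6(m - 1) + 5(m + 6) = 2(m + 6)(m - 1).
Expand and collect terms: 2m^2 + 11m - 48 = 0.
By the quadratic formula, m = (-11 +/- sqrt(505)) / 4, so m ~= 2.8681 or m ~= -8.3681.
Neither value makes a denominator zero (m != -6, m != 1), so both are valid.

m = -8.3681 or m = 2.8681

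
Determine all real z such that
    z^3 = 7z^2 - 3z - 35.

z = -1.8284 or z = 3.8284 or z = 5

Rearrange: z^3 - 7z^2 + 3z + 35 = 0.
Possible rational roots are divisors of 35. Testing z = 5 gives 0, so (z - 5) is a factor.
Divide: z^3 - 7z^2 + 3z + 35 = (z - 5)(z^2 - 2z - 7).
Apply the quadratic formula to z^2 - 2z - 7 = 0: z = (2 +/- sqrt(32))/2, i.e. z ~= 3.8284 or z ~= -1.8284.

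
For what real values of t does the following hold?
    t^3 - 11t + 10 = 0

t = -3.7016 or t = 1 or t = 2.7016

Possible rational roots are divisors of 10. Testing t = 1 gives 0, so (t - 1) is a factor.
Divide: t^3 - 11t + 10 = (t - 1)(t^2 + t - 10).
Apply the quadratic formula to t^2 + t - 10 = 0: t = (-1 +/- sqrt(41))/2, i.e. t ~= 2.7016 or t ~= -3.7016.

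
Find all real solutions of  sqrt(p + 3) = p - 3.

Square both sides: p + 3 = (p - 3)^2.
Expand and rearrange: p^2 - 7p + 6 = 0.
Solving gives p = 6 or p = 1.
Check each candidate in the original equation:
  p = 6: sqrt(9) = 3, while p - 3 = 3 — valid.
  p = 1: sqrt(4) = 2, while p - 3 = -2 — extraneous.

p = 6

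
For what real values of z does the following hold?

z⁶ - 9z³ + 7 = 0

Let u = z³. The equation becomes u² - 9u + 7 = 0.
By the quadratic formula, u = √(53)/2 + 9/2 or u = 9/2 - √(53)/2.
z³ = √(53)/2 + 9/2 gives z = ∛(√(53)/2 + 9/2) ≈ 2.0116.
z³ = 9/2 - √(53)/2 gives z = ∛(9/2 - √(53)/2) ≈ 0.9509.

z = 0.9509 or z = 2.0116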